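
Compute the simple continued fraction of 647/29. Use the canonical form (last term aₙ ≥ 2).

[22; 3, 4, 2]

647 = 22*29 + 9
29 = 3*9 + 2
9 = 4*2 + 1
2 = 2*1 + 0  (stop)
So 647/29 = [22; 3, 4, 2].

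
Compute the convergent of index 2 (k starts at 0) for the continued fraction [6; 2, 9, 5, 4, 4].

123/19

Using pₖ = aₖpₖ₋₁ + pₖ₋₂, qₖ = aₖqₖ₋₁ + qₖ₋₂ (with p₋₁=1, p₋₂=0, q₋₁=0, q₋₂=1):
  k=0: a=6, p=6, q=1
  k=1: a=2, p=13, q=2
  k=2: a=9, p=123, q=19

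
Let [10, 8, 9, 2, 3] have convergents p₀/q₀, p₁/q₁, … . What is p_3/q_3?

1559/154

Using pₖ = aₖpₖ₋₁ + pₖ₋₂, qₖ = aₖqₖ₋₁ + qₖ₋₂ (with p₋₁=1, p₋₂=0, q₋₁=0, q₋₂=1):
  k=0: a=10, p=10, q=1
  k=1: a=8, p=81, q=8
  k=2: a=9, p=739, q=73
  k=3: a=2, p=1559, q=154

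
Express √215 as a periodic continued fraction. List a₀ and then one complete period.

a₀ = ⌊√215⌋ = 14.
With m₀=0, d₀=1 and mₖ₊₁ = dₖaₖ − mₖ, dₖ₊₁ = (n − mₖ₊₁²)/dₖ, aₖ₊₁ = ⌊(a₀+mₖ₊₁)/dₖ₊₁⌋:
  k=1: m=14, d=19, a=1
  k=2: m=5, d=10, a=1
  k=3: m=5, d=19, a=1
  k=4: m=14, d=1, a=28
d=1 and a=2a₀=28 at k=4, so the next step gives (m, d) = (14, 19) again — its k=1 value — and the period has length 4.

[14; 1, 1, 1, 28]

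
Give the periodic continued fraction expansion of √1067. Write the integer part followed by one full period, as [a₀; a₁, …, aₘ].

a₀ = ⌊√1067⌋ = 32.
With m₀=0, d₀=1 and mₖ₊₁ = dₖaₖ − mₖ, dₖ₊₁ = (n − mₖ₊₁²)/dₖ, aₖ₊₁ = ⌊(a₀+mₖ₊₁)/dₖ₊₁⌋:
  k=1: m=32, d=43, a=1
  k=2: m=11, d=22, a=1
  k=3: m=11, d=43, a=1
  k=4: m=32, d=1, a=64
d=1 and a=2a₀=64 at k=4, so the next step gives (m, d) = (32, 43) again — its k=1 value — and the period has length 4.

[32; 1, 1, 1, 64]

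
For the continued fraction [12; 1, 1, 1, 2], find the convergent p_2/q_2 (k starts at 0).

25/2

Using pₖ = aₖpₖ₋₁ + pₖ₋₂, qₖ = aₖqₖ₋₁ + qₖ₋₂ (with p₋₁=1, p₋₂=0, q₋₁=0, q₋₂=1):
  k=0: a=12, p=12, q=1
  k=1: a=1, p=13, q=1
  k=2: a=1, p=25, q=2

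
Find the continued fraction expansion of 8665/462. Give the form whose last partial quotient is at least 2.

[18; 1, 3, 11, 3, 3]

8665 = 18×462 + 349
462 = 1×349 + 113
349 = 3×113 + 10
113 = 11×10 + 3
10 = 3×3 + 1
3 = 3×1 + 0  (stop)
So 8665/462 = [18; 1, 3, 11, 3, 3].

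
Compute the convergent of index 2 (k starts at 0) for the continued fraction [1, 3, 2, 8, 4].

Using pₖ = aₖpₖ₋₁ + pₖ₋₂, qₖ = aₖqₖ₋₁ + qₖ₋₂ (with p₋₁=1, p₋₂=0, q₋₁=0, q₋₂=1):
  k=0: a=1, p=1, q=1
  k=1: a=3, p=4, q=3
  k=2: a=2, p=9, q=7

9/7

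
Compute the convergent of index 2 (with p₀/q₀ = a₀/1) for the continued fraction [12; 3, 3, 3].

123/10

Using pₖ = aₖpₖ₋₁ + pₖ₋₂, qₖ = aₖqₖ₋₁ + qₖ₋₂ (with p₋₁=1, p₋₂=0, q₋₁=0, q₋₂=1):
  k=0: a=12, p=12, q=1
  k=1: a=3, p=37, q=3
  k=2: a=3, p=123, q=10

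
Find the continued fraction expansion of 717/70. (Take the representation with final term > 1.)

717 = 10*70 + 17
70 = 4*17 + 2
17 = 8*2 + 1
2 = 2*1 + 0  (stop)
So 717/70 = [10; 4, 8, 2].

[10; 4, 8, 2]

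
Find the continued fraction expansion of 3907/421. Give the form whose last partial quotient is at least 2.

[9; 3, 1, 1, 3, 5, 3]

3907 = 9*421 + 118
421 = 3*118 + 67
118 = 1*67 + 51
67 = 1*51 + 16
51 = 3*16 + 3
16 = 5*3 + 1
3 = 3*1 + 0  (stop)
So 3907/421 = [9; 3, 1, 1, 3, 5, 3].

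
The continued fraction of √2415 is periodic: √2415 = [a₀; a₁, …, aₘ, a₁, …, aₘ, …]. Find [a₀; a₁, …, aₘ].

[49; 7, 98]

a₀ = ⌊√2415⌋ = 49.
With m₀=0, d₀=1 and mₖ₊₁ = dₖaₖ − mₖ, dₖ₊₁ = (n − mₖ₊₁²)/dₖ, aₖ₊₁ = ⌊(a₀+mₖ₊₁)/dₖ₊₁⌋:
  k=1: m=49, d=14, a=7
  k=2: m=49, d=1, a=98
d=1 and a=2a₀=98 at k=2, so the next step gives (m, d) = (49, 14) again — its k=1 value — and the period has length 2.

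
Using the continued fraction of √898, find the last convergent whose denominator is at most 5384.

√898 = [29; 1, 28, 1, 58, …] (period length 4).
Convergents:
  p_0/q_0 = 29/1
  p_1/q_1 = 30/1
  p_2/q_2 = 869/29
  p_3/q_3 = 899/30
  p_4/q_4 = 53011/1769
  p_5/q_5 = 53910/1799
  p_6/q_6 = 1562491/52141
q_5 = 1799 ≤ 5384 < 52141 = q_6, so the answer is 53910/1799.

53910/1799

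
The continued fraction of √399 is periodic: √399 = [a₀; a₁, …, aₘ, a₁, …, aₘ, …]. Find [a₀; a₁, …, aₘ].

a₀ = ⌊√399⌋ = 19.
With m₀=0, d₀=1 and mₖ₊₁ = dₖaₖ − mₖ, dₖ₊₁ = (n − mₖ₊₁²)/dₖ, aₖ₊₁ = ⌊(a₀+mₖ₊₁)/dₖ₊₁⌋:
  k=1: m=19, d=38, a=1
  k=2: m=19, d=1, a=38
d=1 and a=2a₀=38 at k=2, so the next step gives (m, d) = (19, 38) again — its k=1 value — and the period has length 2.

[19; 1, 38]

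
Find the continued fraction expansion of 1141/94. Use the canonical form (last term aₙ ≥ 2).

[12; 7, 4, 3]

1141 = 12×94 + 13
94 = 7×13 + 3
13 = 4×3 + 1
3 = 3×1 + 0  (stop)
So 1141/94 = [12; 7, 4, 3].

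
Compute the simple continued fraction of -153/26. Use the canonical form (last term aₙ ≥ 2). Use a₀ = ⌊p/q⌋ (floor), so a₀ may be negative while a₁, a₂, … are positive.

-153 = -6·26 + 3
26 = 8·3 + 2
3 = 1·2 + 1
2 = 2·1 + 0  (stop)
So -153/26 = [-6; 8, 1, 2].

[-6; 8, 1, 2]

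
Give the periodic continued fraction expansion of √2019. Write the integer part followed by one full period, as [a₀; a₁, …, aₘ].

a₀ = ⌊√2019⌋ = 44.

[44; 1, 13, 1, 88]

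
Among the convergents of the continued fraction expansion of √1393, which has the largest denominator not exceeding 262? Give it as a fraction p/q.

3583/96

√1393 = [37; 3, 10, 3, 74, …] (period length 4).
Convergents:
  p_0/q_0 = 37/1
  p_1/q_1 = 112/3
  p_2/q_2 = 1157/31
  p_3/q_3 = 3583/96
  p_4/q_4 = 266299/7135
q_3 = 96 ≤ 262 < 7135 = q_4, so the answer is 3583/96.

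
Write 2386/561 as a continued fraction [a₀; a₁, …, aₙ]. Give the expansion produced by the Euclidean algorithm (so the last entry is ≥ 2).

[4; 3, 1, 19, 3, 2]

2386 = 4·561 + 142
561 = 3·142 + 135
142 = 1·135 + 7
135 = 19·7 + 2
7 = 3·2 + 1
2 = 2·1 + 0  (stop)
So 2386/561 = [4; 3, 1, 19, 3, 2].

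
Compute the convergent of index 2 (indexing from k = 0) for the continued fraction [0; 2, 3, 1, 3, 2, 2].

Using pₖ = aₖpₖ₋₁ + pₖ₋₂, qₖ = aₖqₖ₋₁ + qₖ₋₂ (with p₋₁=1, p₋₂=0, q₋₁=0, q₋₂=1):
  k=0: a=0, p=0, q=1
  k=1: a=2, p=1, q=2
  k=2: a=3, p=3, q=7

3/7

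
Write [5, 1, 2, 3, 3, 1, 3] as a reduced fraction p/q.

923/162

Fold from the inside: start with 3/1.
  1 + 1/3 = 4/3
  3 + 3/4 = 15/4
  3 + 4/15 = 49/15
  2 + 15/49 = 113/49
  1 + 49/113 = 162/113
  5 + 113/162 = 923/162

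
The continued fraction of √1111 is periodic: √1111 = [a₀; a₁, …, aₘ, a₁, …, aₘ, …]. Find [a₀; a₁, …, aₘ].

[33; 3, 66]

a₀ = ⌊√1111⌋ = 33.
With m₀=0, d₀=1 and mₖ₊₁ = dₖaₖ − mₖ, dₖ₊₁ = (n − mₖ₊₁²)/dₖ, aₖ₊₁ = ⌊(a₀+mₖ₊₁)/dₖ₊₁⌋:
  k=1: m=33, d=22, a=3
  k=2: m=33, d=1, a=66
d=1 and a=2a₀=66 at k=2, so the next step gives (m, d) = (33, 22) again — its k=1 value — and the period has length 2.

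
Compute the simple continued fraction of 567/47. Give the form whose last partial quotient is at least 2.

[12; 15, 1, 2]

567 = 12*47 + 3
47 = 15*3 + 2
3 = 1*2 + 1
2 = 2*1 + 0  (stop)
So 567/47 = [12; 15, 1, 2].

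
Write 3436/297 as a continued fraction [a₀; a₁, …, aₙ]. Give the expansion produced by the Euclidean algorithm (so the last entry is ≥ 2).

3436 = 11*297 + 169
297 = 1*169 + 128
169 = 1*128 + 41
128 = 3*41 + 5
41 = 8*5 + 1
5 = 5*1 + 0  (stop)
So 3436/297 = [11; 1, 1, 3, 8, 5].

[11; 1, 1, 3, 8, 5]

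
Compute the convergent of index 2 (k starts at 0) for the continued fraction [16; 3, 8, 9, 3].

408/25

Using pₖ = aₖpₖ₋₁ + pₖ₋₂, qₖ = aₖqₖ₋₁ + qₖ₋₂ (with p₋₁=1, p₋₂=0, q₋₁=0, q₋₂=1):
  k=0: a=16, p=16, q=1
  k=1: a=3, p=49, q=3
  k=2: a=8, p=408, q=25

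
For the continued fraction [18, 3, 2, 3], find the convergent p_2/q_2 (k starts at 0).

Using pₖ = aₖpₖ₋₁ + pₖ₋₂, qₖ = aₖqₖ₋₁ + qₖ₋₂ (with p₋₁=1, p₋₂=0, q₋₁=0, q₋₂=1):
  k=0: a=18, p=18, q=1
  k=1: a=3, p=55, q=3
  k=2: a=2, p=128, q=7

128/7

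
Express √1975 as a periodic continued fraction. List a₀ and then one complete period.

a₀ = ⌊√1975⌋ = 44.
With m₀=0, d₀=1 and mₖ₊₁ = dₖaₖ − mₖ, dₖ₊₁ = (n − mₖ₊₁²)/dₖ, aₖ₊₁ = ⌊(a₀+mₖ₊₁)/dₖ₊₁⌋:
  k=1: m=44, d=39, a=2
  k=2: m=34, d=21, a=3
  k=3: m=29, d=54, a=1
  k=4: m=25, d=25, a=2
  k=5: m=25, d=54, a=1
  k=6: m=29, d=21, a=3
  k=7: m=34, d=39, a=2
  k=8: m=44, d=1, a=88
d=1 and a=2a₀=88 at k=8, so the next step gives (m, d) = (44, 39) again — its k=1 value — and the period has length 8.

[44; 2, 3, 1, 2, 1, 3, 2, 88]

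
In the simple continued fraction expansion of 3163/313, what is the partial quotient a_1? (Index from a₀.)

9

3163 = 10·313 + 33   →  a_0 = 10
313 = 9·33 + 16   →  a_1 = 9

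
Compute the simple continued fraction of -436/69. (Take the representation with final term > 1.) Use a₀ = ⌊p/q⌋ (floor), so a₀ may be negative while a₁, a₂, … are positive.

[-7; 1, 2, 7, 3]

-436 = -7*69 + 47
69 = 1*47 + 22
47 = 2*22 + 3
22 = 7*3 + 1
3 = 3*1 + 0  (stop)
So -436/69 = [-7; 1, 2, 7, 3].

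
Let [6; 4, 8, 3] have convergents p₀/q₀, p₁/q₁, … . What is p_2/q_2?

Using pₖ = aₖpₖ₋₁ + pₖ₋₂, qₖ = aₖqₖ₋₁ + qₖ₋₂ (with p₋₁=1, p₋₂=0, q₋₁=0, q₋₂=1):
  k=0: a=6, p=6, q=1
  k=1: a=4, p=25, q=4
  k=2: a=8, p=206, q=33

206/33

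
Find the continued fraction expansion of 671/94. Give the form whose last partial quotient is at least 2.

[7; 7, 4, 3]

671 = 7·94 + 13
94 = 7·13 + 3
13 = 4·3 + 1
3 = 3·1 + 0  (stop)
So 671/94 = [7; 7, 4, 3].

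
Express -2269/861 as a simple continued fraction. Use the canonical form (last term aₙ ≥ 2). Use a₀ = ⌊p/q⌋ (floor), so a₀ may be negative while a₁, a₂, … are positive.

-2269 = -3·861 + 314
861 = 2·314 + 233
314 = 1·233 + 81
233 = 2·81 + 71
81 = 1·71 + 10
71 = 7·10 + 1
10 = 10·1 + 0  (stop)
So -2269/861 = [-3; 2, 1, 2, 1, 7, 10].

[-3; 2, 1, 2, 1, 7, 10]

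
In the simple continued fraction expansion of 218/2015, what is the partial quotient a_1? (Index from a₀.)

218 = 0·2015 + 218   →  a_0 = 0
2015 = 9·218 + 53   →  a_1 = 9

9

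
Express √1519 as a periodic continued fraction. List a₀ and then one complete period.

a₀ = ⌊√1519⌋ = 38.
With m₀=0, d₀=1 and mₖ₊₁ = dₖaₖ − mₖ, dₖ₊₁ = (n − mₖ₊₁²)/dₖ, aₖ₊₁ = ⌊(a₀+mₖ₊₁)/dₖ₊₁⌋:
  k=1: m=38, d=75, a=1
  k=2: m=37, d=2, a=37
  k=3: m=37, d=75, a=1
  k=4: m=38, d=1, a=76
d=1 and a=2a₀=76 at k=4, so the next step gives (m, d) = (38, 75) again — its k=1 value — and the period has length 4.

[38; 1, 37, 1, 76]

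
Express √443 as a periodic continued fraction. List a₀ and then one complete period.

a₀ = ⌊√443⌋ = 21.
With m₀=0, d₀=1 and mₖ₊₁ = dₖaₖ − mₖ, dₖ₊₁ = (n − mₖ₊₁²)/dₖ, aₖ₊₁ = ⌊(a₀+mₖ₊₁)/dₖ₊₁⌋:
  k=1: m=21, d=2, a=21
  k=2: m=21, d=1, a=42
d=1 and a=2a₀=42 at k=2, so the next step gives (m, d) = (21, 2) again — its k=1 value — and the period has length 2.

[21; 21, 42]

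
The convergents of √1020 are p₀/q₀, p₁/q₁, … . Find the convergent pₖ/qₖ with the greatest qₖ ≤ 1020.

32161/1007

√1020 = [31; 1, 14, 1, 62, …] (period length 4).
Convergents:
  p_0/q_0 = 31/1
  p_1/q_1 = 32/1
  p_2/q_2 = 479/15
  p_3/q_3 = 511/16
  p_4/q_4 = 32161/1007
  p_5/q_5 = 32672/1023
q_4 = 1007 ≤ 1020 < 1023 = q_5, so the answer is 32161/1007.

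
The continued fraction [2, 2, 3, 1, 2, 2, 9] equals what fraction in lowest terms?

Using pₖ = aₖpₖ₋₁ + pₖ₋₂ and qₖ = aₖqₖ₋₁ + qₖ₋₂:
  k=0: a=2, p=2, q=1
  k=1: a=2, p=5, q=2
  k=2: a=3, p=17, q=7
  k=3: a=1, p=22, q=9
  k=4: a=2, p=61, q=25
  k=5: a=2, p=144, q=59
  k=6: a=9, p=1357, q=556

1357/556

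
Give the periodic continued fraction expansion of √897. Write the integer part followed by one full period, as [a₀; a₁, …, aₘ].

[29; 1, 18, 1, 58]

a₀ = ⌊√897⌋ = 29.
With m₀=0, d₀=1 and mₖ₊₁ = dₖaₖ − mₖ, dₖ₊₁ = (n − mₖ₊₁²)/dₖ, aₖ₊₁ = ⌊(a₀+mₖ₊₁)/dₖ₊₁⌋:
  k=1: m=29, d=56, a=1
  k=2: m=27, d=3, a=18
  k=3: m=27, d=56, a=1
  k=4: m=29, d=1, a=58
d=1 and a=2a₀=58 at k=4, so the next step gives (m, d) = (29, 56) again — its k=1 value — and the period has length 4.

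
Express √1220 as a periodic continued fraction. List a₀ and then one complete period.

a₀ = ⌊√1220⌋ = 34.
With m₀=0, d₀=1 and mₖ₊₁ = dₖaₖ − mₖ, dₖ₊₁ = (n − mₖ₊₁²)/dₖ, aₖ₊₁ = ⌊(a₀+mₖ₊₁)/dₖ₊₁⌋:
  k=1: m=34, d=64, a=1
  k=2: m=30, d=5, a=12
  k=3: m=30, d=64, a=1
  k=4: m=34, d=1, a=68
d=1 and a=2a₀=68 at k=4, so the next step gives (m, d) = (34, 64) again — its k=1 value — and the period has length 4.

[34; 1, 12, 1, 68]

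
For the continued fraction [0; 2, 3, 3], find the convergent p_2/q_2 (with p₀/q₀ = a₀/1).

3/7

Using pₖ = aₖpₖ₋₁ + pₖ₋₂, qₖ = aₖqₖ₋₁ + qₖ₋₂ (with p₋₁=1, p₋₂=0, q₋₁=0, q₋₂=1):
  k=0: a=0, p=0, q=1
  k=1: a=2, p=1, q=2
  k=2: a=3, p=3, q=7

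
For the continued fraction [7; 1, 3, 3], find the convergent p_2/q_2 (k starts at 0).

Using pₖ = aₖpₖ₋₁ + pₖ₋₂, qₖ = aₖqₖ₋₁ + qₖ₋₂ (with p₋₁=1, p₋₂=0, q₋₁=0, q₋₂=1):
  k=0: a=7, p=7, q=1
  k=1: a=1, p=8, q=1
  k=2: a=3, p=31, q=4

31/4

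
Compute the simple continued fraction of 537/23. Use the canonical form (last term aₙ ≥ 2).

[23; 2, 1, 7]

537 = 23·23 + 8
23 = 2·8 + 7
8 = 1·7 + 1
7 = 7·1 + 0  (stop)
So 537/23 = [23; 2, 1, 7].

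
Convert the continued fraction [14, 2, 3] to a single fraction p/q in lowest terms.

Using pₖ = aₖpₖ₋₁ + pₖ₋₂ and qₖ = aₖqₖ₋₁ + qₖ₋₂:
  k=0: a=14, p=14, q=1
  k=1: a=2, p=29, q=2
  k=2: a=3, p=101, q=7

101/7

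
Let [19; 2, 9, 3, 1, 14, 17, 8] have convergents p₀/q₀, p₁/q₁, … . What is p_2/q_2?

370/19

Using pₖ = aₖpₖ₋₁ + pₖ₋₂, qₖ = aₖqₖ₋₁ + qₖ₋₂ (with p₋₁=1, p₋₂=0, q₋₁=0, q₋₂=1):
  k=0: a=19, p=19, q=1
  k=1: a=2, p=39, q=2
  k=2: a=9, p=370, q=19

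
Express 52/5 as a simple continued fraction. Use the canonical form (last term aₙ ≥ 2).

52 = 10×5 + 2
5 = 2×2 + 1
2 = 2×1 + 0  (stop)
So 52/5 = [10; 2, 2].

[10; 2, 2]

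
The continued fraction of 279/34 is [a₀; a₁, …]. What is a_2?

279 = 8·34 + 7   →  a_0 = 8
34 = 4·7 + 6   →  a_1 = 4
7 = 1·6 + 1   →  a_2 = 1

1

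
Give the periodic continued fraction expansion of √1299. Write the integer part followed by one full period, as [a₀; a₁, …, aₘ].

[36; 24, 72]

a₀ = ⌊√1299⌋ = 36.
With m₀=0, d₀=1 and mₖ₊₁ = dₖaₖ − mₖ, dₖ₊₁ = (n − mₖ₊₁²)/dₖ, aₖ₊₁ = ⌊(a₀+mₖ₊₁)/dₖ₊₁⌋:
  k=1: m=36, d=3, a=24
  k=2: m=36, d=1, a=72
d=1 and a=2a₀=72 at k=2, so the next step gives (m, d) = (36, 3) again — its k=1 value — and the period has length 2.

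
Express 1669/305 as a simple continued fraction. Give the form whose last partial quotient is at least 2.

1669 = 5*305 + 144
305 = 2*144 + 17
144 = 8*17 + 8
17 = 2*8 + 1
8 = 8*1 + 0  (stop)
So 1669/305 = [5; 2, 8, 2, 8].

[5; 2, 8, 2, 8]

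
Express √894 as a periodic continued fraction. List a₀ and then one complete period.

[29; 1, 8, 1, 58]

a₀ = ⌊√894⌋ = 29.
With m₀=0, d₀=1 and mₖ₊₁ = dₖaₖ − mₖ, dₖ₊₁ = (n − mₖ₊₁²)/dₖ, aₖ₊₁ = ⌊(a₀+mₖ₊₁)/dₖ₊₁⌋:
  k=1: m=29, d=53, a=1
  k=2: m=24, d=6, a=8
  k=3: m=24, d=53, a=1
  k=4: m=29, d=1, a=58
d=1 and a=2a₀=58 at k=4, so the next step gives (m, d) = (29, 53) again — its k=1 value — and the period has length 4.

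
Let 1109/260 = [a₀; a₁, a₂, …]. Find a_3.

1109 = 4·260 + 69   →  a_0 = 4
260 = 3·69 + 53   →  a_1 = 3
69 = 1·53 + 16   →  a_2 = 1
53 = 3·16 + 5   →  a_3 = 3

3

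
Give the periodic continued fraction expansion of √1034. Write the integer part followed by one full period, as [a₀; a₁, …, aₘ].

[32; 6, 2, 2, 2, 6, 64]

a₀ = ⌊√1034⌋ = 32.
With m₀=0, d₀=1 and mₖ₊₁ = dₖaₖ − mₖ, dₖ₊₁ = (n − mₖ₊₁²)/dₖ, aₖ₊₁ = ⌊(a₀+mₖ₊₁)/dₖ₊₁⌋:
  k=1: m=32, d=10, a=6
  k=2: m=28, d=25, a=2
  k=3: m=22, d=22, a=2
  k=4: m=22, d=25, a=2
  k=5: m=28, d=10, a=6
  k=6: m=32, d=1, a=64
d=1 and a=2a₀=64 at k=6, so the next step gives (m, d) = (32, 10) again — its k=1 value — and the period has length 6.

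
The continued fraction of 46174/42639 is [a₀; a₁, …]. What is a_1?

46174 = 1·42639 + 3535   →  a_0 = 1
42639 = 12·3535 + 219   →  a_1 = 12

12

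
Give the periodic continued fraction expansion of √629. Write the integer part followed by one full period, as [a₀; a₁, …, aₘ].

a₀ = ⌊√629⌋ = 25.
With m₀=0, d₀=1 and mₖ₊₁ = dₖaₖ − mₖ, dₖ₊₁ = (n − mₖ₊₁²)/dₖ, aₖ₊₁ = ⌊(a₀+mₖ₊₁)/dₖ₊₁⌋:
  k=1: m=25, d=4, a=12
  k=2: m=23, d=25, a=1
  k=3: m=2, d=25, a=1
  k=4: m=23, d=4, a=12
  k=5: m=25, d=1, a=50
d=1 and a=2a₀=50 at k=5, so the next step gives (m, d) = (25, 4) again — its k=1 value — and the period has length 5.

[25; 12, 1, 1, 12, 50]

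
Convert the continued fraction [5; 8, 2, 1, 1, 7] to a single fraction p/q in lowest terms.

Fold from the inside: start with 7/1.
  1 + 1/7 = 8/7
  1 + 7/8 = 15/8
  2 + 8/15 = 38/15
  8 + 15/38 = 319/38
  5 + 38/319 = 1633/319

1633/319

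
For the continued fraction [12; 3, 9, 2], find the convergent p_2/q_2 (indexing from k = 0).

Using pₖ = aₖpₖ₋₁ + pₖ₋₂, qₖ = aₖqₖ₋₁ + qₖ₋₂ (with p₋₁=1, p₋₂=0, q₋₁=0, q₋₂=1):
  k=0: a=12, p=12, q=1
  k=1: a=3, p=37, q=3
  k=2: a=9, p=345, q=28

345/28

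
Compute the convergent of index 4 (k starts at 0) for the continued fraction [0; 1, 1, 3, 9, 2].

37/65

Using pₖ = aₖpₖ₋₁ + pₖ₋₂, qₖ = aₖqₖ₋₁ + qₖ₋₂ (with p₋₁=1, p₋₂=0, q₋₁=0, q₋₂=1):
  k=0: a=0, p=0, q=1
  k=1: a=1, p=1, q=1
  k=2: a=1, p=1, q=2
  k=3: a=3, p=4, q=7
  k=4: a=9, p=37, q=65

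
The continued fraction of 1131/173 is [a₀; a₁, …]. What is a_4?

1131 = 6·173 + 93   →  a_0 = 6
173 = 1·93 + 80   →  a_1 = 1
93 = 1·80 + 13   →  a_2 = 1
80 = 6·13 + 2   →  a_3 = 6
13 = 6·2 + 1   →  a_4 = 6

6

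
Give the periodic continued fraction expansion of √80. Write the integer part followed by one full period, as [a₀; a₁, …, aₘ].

[8; 1, 16]

a₀ = ⌊√80⌋ = 8.
With m₀=0, d₀=1 and mₖ₊₁ = dₖaₖ − mₖ, dₖ₊₁ = (n − mₖ₊₁²)/dₖ, aₖ₊₁ = ⌊(a₀+mₖ₊₁)/dₖ₊₁⌋:
  k=1: m=8, d=16, a=1
  k=2: m=8, d=1, a=16
d=1 and a=2a₀=16 at k=2, so the next step gives (m, d) = (8, 16) again — its k=1 value — and the period has length 2.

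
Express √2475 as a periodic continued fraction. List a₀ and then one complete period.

a₀ = ⌊√2475⌋ = 49.
With m₀=0, d₀=1 and mₖ₊₁ = dₖaₖ − mₖ, dₖ₊₁ = (n − mₖ₊₁²)/dₖ, aₖ₊₁ = ⌊(a₀+mₖ₊₁)/dₖ₊₁⌋:
  k=1: m=49, d=74, a=1
  k=2: m=25, d=25, a=2
  k=3: m=25, d=74, a=1
  k=4: m=49, d=1, a=98
d=1 and a=2a₀=98 at k=4, so the next step gives (m, d) = (49, 74) again — its k=1 value — and the period has length 4.

[49; 1, 2, 1, 98]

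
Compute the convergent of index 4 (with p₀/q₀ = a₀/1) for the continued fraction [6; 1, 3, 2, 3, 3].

210/31

Using pₖ = aₖpₖ₋₁ + pₖ₋₂, qₖ = aₖqₖ₋₁ + qₖ₋₂ (with p₋₁=1, p₋₂=0, q₋₁=0, q₋₂=1):
  k=0: a=6, p=6, q=1
  k=1: a=1, p=7, q=1
  k=2: a=3, p=27, q=4
  k=3: a=2, p=61, q=9
  k=4: a=3, p=210, q=31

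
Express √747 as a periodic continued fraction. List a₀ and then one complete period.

[27; 3, 54]

a₀ = ⌊√747⌋ = 27.
With m₀=0, d₀=1 and mₖ₊₁ = dₖaₖ − mₖ, dₖ₊₁ = (n − mₖ₊₁²)/dₖ, aₖ₊₁ = ⌊(a₀+mₖ₊₁)/dₖ₊₁⌋:
  k=1: m=27, d=18, a=3
  k=2: m=27, d=1, a=54
d=1 and a=2a₀=54 at k=2, so the next step gives (m, d) = (27, 18) again — its k=1 value — and the period has length 2.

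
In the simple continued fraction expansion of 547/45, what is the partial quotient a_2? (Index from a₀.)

2

547 = 12·45 + 7   →  a_0 = 12
45 = 6·7 + 3   →  a_1 = 6
7 = 2·3 + 1   →  a_2 = 2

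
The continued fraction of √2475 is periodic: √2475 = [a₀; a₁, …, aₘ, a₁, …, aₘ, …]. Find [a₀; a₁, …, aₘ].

a₀ = ⌊√2475⌋ = 49.
With m₀=0, d₀=1 and mₖ₊₁ = dₖaₖ − mₖ, dₖ₊₁ = (n − mₖ₊₁²)/dₖ, aₖ₊₁ = ⌊(a₀+mₖ₊₁)/dₖ₊₁⌋:
  k=1: m=49, d=74, a=1
  k=2: m=25, d=25, a=2
  k=3: m=25, d=74, a=1
  k=4: m=49, d=1, a=98
d=1 and a=2a₀=98 at k=4, so the next step gives (m, d) = (49, 74) again — its k=1 value — and the period has length 4.

[49; 1, 2, 1, 98]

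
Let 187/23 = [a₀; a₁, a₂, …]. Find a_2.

187 = 8·23 + 3   →  a_0 = 8
23 = 7·3 + 2   →  a_1 = 7
3 = 1·2 + 1   →  a_2 = 1

1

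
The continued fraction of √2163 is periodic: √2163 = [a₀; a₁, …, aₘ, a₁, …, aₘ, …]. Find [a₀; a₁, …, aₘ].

a₀ = ⌊√2163⌋ = 46.
With m₀=0, d₀=1 and mₖ₊₁ = dₖaₖ − mₖ, dₖ₊₁ = (n − mₖ₊₁²)/dₖ, aₖ₊₁ = ⌊(a₀+mₖ₊₁)/dₖ₊₁⌋:
  k=1: m=46, d=47, a=1
  k=2: m=1, d=46, a=1
  k=3: m=45, d=3, a=30
  k=4: m=45, d=46, a=1
  k=5: m=1, d=47, a=1
  k=6: m=46, d=1, a=92
d=1 and a=2a₀=92 at k=6, so the next step gives (m, d) = (46, 47) again — its k=1 value — and the period has length 6.

[46; 1, 1, 30, 1, 1, 92]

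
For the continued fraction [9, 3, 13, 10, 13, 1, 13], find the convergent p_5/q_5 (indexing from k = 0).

52985/5682

Using pₖ = aₖpₖ₋₁ + pₖ₋₂, qₖ = aₖqₖ₋₁ + qₖ₋₂ (with p₋₁=1, p₋₂=0, q₋₁=0, q₋₂=1):
  k=0: a=9, p=9, q=1
  k=1: a=3, p=28, q=3
  k=2: a=13, p=373, q=40
  k=3: a=10, p=3758, q=403
  k=4: a=13, p=49227, q=5279
  k=5: a=1, p=52985, q=5682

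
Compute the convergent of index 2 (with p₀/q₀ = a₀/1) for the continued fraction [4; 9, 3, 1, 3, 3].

Using pₖ = aₖpₖ₋₁ + pₖ₋₂, qₖ = aₖqₖ₋₁ + qₖ₋₂ (with p₋₁=1, p₋₂=0, q₋₁=0, q₋₂=1):
  k=0: a=4, p=4, q=1
  k=1: a=9, p=37, q=9
  k=2: a=3, p=115, q=28

115/28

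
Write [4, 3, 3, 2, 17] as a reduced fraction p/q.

Using pₖ = aₖpₖ₋₁ + pₖ₋₂ and qₖ = aₖqₖ₋₁ + qₖ₋₂:
  k=0: a=4, p=4, q=1
  k=1: a=3, p=13, q=3
  k=2: a=3, p=43, q=10
  k=3: a=2, p=99, q=23
  k=4: a=17, p=1726, q=401

1726/401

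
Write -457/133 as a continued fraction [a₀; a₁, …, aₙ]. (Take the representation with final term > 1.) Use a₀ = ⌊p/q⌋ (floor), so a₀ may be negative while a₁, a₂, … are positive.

[-4; 1, 1, 3, 2, 2, 3]

-457 = -4×133 + 75
133 = 1×75 + 58
75 = 1×58 + 17
58 = 3×17 + 7
17 = 2×7 + 3
7 = 2×3 + 1
3 = 3×1 + 0  (stop)
So -457/133 = [-4; 1, 1, 3, 2, 2, 3].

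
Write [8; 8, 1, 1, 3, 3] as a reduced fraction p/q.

Using pₖ = aₖpₖ₋₁ + pₖ₋₂ and qₖ = aₖqₖ₋₁ + qₖ₋₂:
  k=0: a=8, p=8, q=1
  k=1: a=8, p=65, q=8
  k=2: a=1, p=73, q=9
  k=3: a=1, p=138, q=17
  k=4: a=3, p=487, q=60
  k=5: a=3, p=1599, q=197

1599/197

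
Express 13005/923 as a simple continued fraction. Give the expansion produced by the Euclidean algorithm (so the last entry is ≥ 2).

13005 = 14×923 + 83
923 = 11×83 + 10
83 = 8×10 + 3
10 = 3×3 + 1
3 = 3×1 + 0  (stop)
So 13005/923 = [14; 11, 8, 3, 3].

[14; 11, 8, 3, 3]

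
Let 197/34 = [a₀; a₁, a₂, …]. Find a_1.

1

197 = 5·34 + 27   →  a_0 = 5
34 = 1·27 + 7   →  a_1 = 1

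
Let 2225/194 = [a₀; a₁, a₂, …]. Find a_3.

2225 = 11·194 + 91   →  a_0 = 11
194 = 2·91 + 12   →  a_1 = 2
91 = 7·12 + 7   →  a_2 = 7
12 = 1·7 + 5   →  a_3 = 1

1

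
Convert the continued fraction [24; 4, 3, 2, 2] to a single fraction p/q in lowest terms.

1769/73

Fold from the inside: start with 2/1.
  2 + 1/2 = 5/2
  3 + 2/5 = 17/5
  4 + 5/17 = 73/17
  24 + 17/73 = 1769/73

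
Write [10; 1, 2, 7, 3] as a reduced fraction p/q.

737/69

Using pₖ = aₖpₖ₋₁ + pₖ₋₂ and qₖ = aₖqₖ₋₁ + qₖ₋₂:
  k=0: a=10, p=10, q=1
  k=1: a=1, p=11, q=1
  k=2: a=2, p=32, q=3
  k=3: a=7, p=235, q=22
  k=4: a=3, p=737, q=69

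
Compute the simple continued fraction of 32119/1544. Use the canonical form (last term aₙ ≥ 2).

32119 = 20·1544 + 1239
1544 = 1·1239 + 305
1239 = 4·305 + 19
305 = 16·19 + 1
19 = 19·1 + 0  (stop)
So 32119/1544 = [20; 1, 4, 16, 19].

[20; 1, 4, 16, 19]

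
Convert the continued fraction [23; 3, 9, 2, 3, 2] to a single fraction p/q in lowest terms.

10938/469

Fold from the inside: start with 2/1.
  3 + 1/2 = 7/2
  2 + 2/7 = 16/7
  9 + 7/16 = 151/16
  3 + 16/151 = 469/151
  23 + 151/469 = 10938/469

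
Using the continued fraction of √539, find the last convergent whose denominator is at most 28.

√539 = [23; 4, 1, 1, 1, 1, 1, 4, 46, …] (period length 8).
Convergents:
  p_0/q_0 = 23/1
  p_1/q_1 = 93/4
  p_2/q_2 = 116/5
  p_3/q_3 = 209/9
  p_4/q_4 = 325/14
  p_5/q_5 = 534/23
  p_6/q_6 = 859/37
q_5 = 23 ≤ 28 < 37 = q_6, so the answer is 534/23.

534/23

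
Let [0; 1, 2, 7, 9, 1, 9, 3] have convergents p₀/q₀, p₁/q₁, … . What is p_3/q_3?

15/22

Using pₖ = aₖpₖ₋₁ + pₖ₋₂, qₖ = aₖqₖ₋₁ + qₖ₋₂ (with p₋₁=1, p₋₂=0, q₋₁=0, q₋₂=1):
  k=0: a=0, p=0, q=1
  k=1: a=1, p=1, q=1
  k=2: a=2, p=2, q=3
  k=3: a=7, p=15, q=22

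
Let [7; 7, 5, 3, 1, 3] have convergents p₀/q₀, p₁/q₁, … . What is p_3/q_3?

821/115

Using pₖ = aₖpₖ₋₁ + pₖ₋₂, qₖ = aₖqₖ₋₁ + qₖ₋₂ (with p₋₁=1, p₋₂=0, q₋₁=0, q₋₂=1):
  k=0: a=7, p=7, q=1
  k=1: a=7, p=50, q=7
  k=2: a=5, p=257, q=36
  k=3: a=3, p=821, q=115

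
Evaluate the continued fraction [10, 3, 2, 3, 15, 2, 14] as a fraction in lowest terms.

112991/10979

Using pₖ = aₖpₖ₋₁ + pₖ₋₂ and qₖ = aₖqₖ₋₁ + qₖ₋₂:
  k=0: a=10, p=10, q=1
  k=1: a=3, p=31, q=3
  k=2: a=2, p=72, q=7
  k=3: a=3, p=247, q=24
  k=4: a=15, p=3777, q=367
  k=5: a=2, p=7801, q=758
  k=6: a=14, p=112991, q=10979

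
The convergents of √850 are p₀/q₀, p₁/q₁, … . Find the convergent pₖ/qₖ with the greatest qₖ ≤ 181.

2449/84

√850 = [29; 6, 2, 6, 58, …] (period length 4).
Convergents:
  p_0/q_0 = 29/1
  p_1/q_1 = 175/6
  p_2/q_2 = 379/13
  p_3/q_3 = 2449/84
  p_4/q_4 = 142421/4885
q_3 = 84 ≤ 181 < 4885 = q_4, so the answer is 2449/84.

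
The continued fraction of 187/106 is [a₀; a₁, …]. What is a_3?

187 = 1·106 + 81   →  a_0 = 1
106 = 1·81 + 25   →  a_1 = 1
81 = 3·25 + 6   →  a_2 = 3
25 = 4·6 + 1   →  a_3 = 4

4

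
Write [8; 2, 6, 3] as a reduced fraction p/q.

Fold from the inside: start with 3/1.
  6 + 1/3 = 19/3
  2 + 3/19 = 41/19
  8 + 19/41 = 347/41

347/41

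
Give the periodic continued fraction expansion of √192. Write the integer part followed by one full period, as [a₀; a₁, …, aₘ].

a₀ = ⌊√192⌋ = 13.
With m₀=0, d₀=1 and mₖ₊₁ = dₖaₖ − mₖ, dₖ₊₁ = (n − mₖ₊₁²)/dₖ, aₖ₊₁ = ⌊(a₀+mₖ₊₁)/dₖ₊₁⌋:
  k=1: m=13, d=23, a=1
  k=2: m=10, d=4, a=5
  k=3: m=10, d=23, a=1
  k=4: m=13, d=1, a=26
d=1 and a=2a₀=26 at k=4, so the next step gives (m, d) = (13, 23) again — its k=1 value — and the period has length 4.

[13; 1, 5, 1, 26]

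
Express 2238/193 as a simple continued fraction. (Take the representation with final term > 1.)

[11; 1, 1, 2, 9, 4]

2238 = 11*193 + 115
193 = 1*115 + 78
115 = 1*78 + 37
78 = 2*37 + 4
37 = 9*4 + 1
4 = 4*1 + 0  (stop)
So 2238/193 = [11; 1, 1, 2, 9, 4].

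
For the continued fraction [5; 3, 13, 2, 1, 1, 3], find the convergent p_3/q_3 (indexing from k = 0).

442/83

Using pₖ = aₖpₖ₋₁ + pₖ₋₂, qₖ = aₖqₖ₋₁ + qₖ₋₂ (with p₋₁=1, p₋₂=0, q₋₁=0, q₋₂=1):
  k=0: a=5, p=5, q=1
  k=1: a=3, p=16, q=3
  k=2: a=13, p=213, q=40
  k=3: a=2, p=442, q=83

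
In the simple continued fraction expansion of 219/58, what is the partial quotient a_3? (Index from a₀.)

219 = 3·58 + 45   →  a_0 = 3
58 = 1·45 + 13   →  a_1 = 1
45 = 3·13 + 6   →  a_2 = 3
13 = 2·6 + 1   →  a_3 = 2

2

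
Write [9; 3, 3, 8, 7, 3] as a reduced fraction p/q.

Fold from the inside: start with 3/1.
  7 + 1/3 = 22/3
  8 + 3/22 = 179/22
  3 + 22/179 = 559/179
  3 + 179/559 = 1856/559
  9 + 559/1856 = 17263/1856

17263/1856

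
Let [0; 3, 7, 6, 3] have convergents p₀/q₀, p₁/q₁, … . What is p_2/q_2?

7/22

Using pₖ = aₖpₖ₋₁ + pₖ₋₂, qₖ = aₖqₖ₋₁ + qₖ₋₂ (with p₋₁=1, p₋₂=0, q₋₁=0, q₋₂=1):
  k=0: a=0, p=0, q=1
  k=1: a=3, p=1, q=3
  k=2: a=7, p=7, q=22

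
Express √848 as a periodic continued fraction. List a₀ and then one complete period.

[29; 8, 3, 3, 3, 8, 58]

a₀ = ⌊√848⌋ = 29.
With m₀=0, d₀=1 and mₖ₊₁ = dₖaₖ − mₖ, dₖ₊₁ = (n − mₖ₊₁²)/dₖ, aₖ₊₁ = ⌊(a₀+mₖ₊₁)/dₖ₊₁⌋:
  k=1: m=29, d=7, a=8
  k=2: m=27, d=17, a=3
  k=3: m=24, d=16, a=3
  k=4: m=24, d=17, a=3
  k=5: m=27, d=7, a=8
  k=6: m=29, d=1, a=58
d=1 and a=2a₀=58 at k=6, so the next step gives (m, d) = (29, 7) again — its k=1 value — and the period has length 6.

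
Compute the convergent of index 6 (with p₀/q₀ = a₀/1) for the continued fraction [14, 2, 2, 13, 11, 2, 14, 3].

323433/22456

Using pₖ = aₖpₖ₋₁ + pₖ₋₂, qₖ = aₖqₖ₋₁ + qₖ₋₂ (with p₋₁=1, p₋₂=0, q₋₁=0, q₋₂=1):
  k=0: a=14, p=14, q=1
  k=1: a=2, p=29, q=2
  k=2: a=2, p=72, q=5
  k=3: a=13, p=965, q=67
  k=4: a=11, p=10687, q=742
  k=5: a=2, p=22339, q=1551
  k=6: a=14, p=323433, q=22456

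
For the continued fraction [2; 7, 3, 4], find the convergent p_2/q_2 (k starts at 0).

47/22

Using pₖ = aₖpₖ₋₁ + pₖ₋₂, qₖ = aₖqₖ₋₁ + qₖ₋₂ (with p₋₁=1, p₋₂=0, q₋₁=0, q₋₂=1):
  k=0: a=2, p=2, q=1
  k=1: a=7, p=15, q=7
  k=2: a=3, p=47, q=22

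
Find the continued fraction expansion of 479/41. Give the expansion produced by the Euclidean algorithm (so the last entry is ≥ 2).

479 = 11*41 + 28
41 = 1*28 + 13
28 = 2*13 + 2
13 = 6*2 + 1
2 = 2*1 + 0  (stop)
So 479/41 = [11; 1, 2, 6, 2].

[11; 1, 2, 6, 2]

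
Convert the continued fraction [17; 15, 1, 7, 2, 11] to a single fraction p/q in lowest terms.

52844/3097

Fold from the inside: start with 11/1.
  2 + 1/11 = 23/11
  7 + 11/23 = 172/23
  1 + 23/172 = 195/172
  15 + 172/195 = 3097/195
  17 + 195/3097 = 52844/3097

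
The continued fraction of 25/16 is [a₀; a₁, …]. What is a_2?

1

25 = 1·16 + 9   →  a_0 = 1
16 = 1·9 + 7   →  a_1 = 1
9 = 1·7 + 2   →  a_2 = 1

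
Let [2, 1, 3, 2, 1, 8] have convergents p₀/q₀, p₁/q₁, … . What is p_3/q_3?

25/9

Using pₖ = aₖpₖ₋₁ + pₖ₋₂, qₖ = aₖqₖ₋₁ + qₖ₋₂ (with p₋₁=1, p₋₂=0, q₋₁=0, q₋₂=1):
  k=0: a=2, p=2, q=1
  k=1: a=1, p=3, q=1
  k=2: a=3, p=11, q=4
  k=3: a=2, p=25, q=9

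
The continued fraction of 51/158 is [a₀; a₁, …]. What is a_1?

3

51 = 0·158 + 51   →  a_0 = 0
158 = 3·51 + 5   →  a_1 = 3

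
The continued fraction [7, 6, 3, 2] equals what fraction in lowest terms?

Using pₖ = aₖpₖ₋₁ + pₖ₋₂ and qₖ = aₖqₖ₋₁ + qₖ₋₂:
  k=0: a=7, p=7, q=1
  k=1: a=6, p=43, q=6
  k=2: a=3, p=136, q=19
  k=3: a=2, p=315, q=44

315/44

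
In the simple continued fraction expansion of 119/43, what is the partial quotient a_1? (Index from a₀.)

119 = 2·43 + 33   →  a_0 = 2
43 = 1·33 + 10   →  a_1 = 1

1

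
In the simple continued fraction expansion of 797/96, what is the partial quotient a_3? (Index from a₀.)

797 = 8·96 + 29   →  a_0 = 8
96 = 3·29 + 9   →  a_1 = 3
29 = 3·9 + 2   →  a_2 = 3
9 = 4·2 + 1   →  a_3 = 4

4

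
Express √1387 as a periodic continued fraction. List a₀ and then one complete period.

[37; 4, 8, 37, 8, 4, 74]

a₀ = ⌊√1387⌋ = 37.
With m₀=0, d₀=1 and mₖ₊₁ = dₖaₖ − mₖ, dₖ₊₁ = (n − mₖ₊₁²)/dₖ, aₖ₊₁ = ⌊(a₀+mₖ₊₁)/dₖ₊₁⌋:
  k=1: m=37, d=18, a=4
  k=2: m=35, d=9, a=8
  k=3: m=37, d=2, a=37
  k=4: m=37, d=9, a=8
  k=5: m=35, d=18, a=4
  k=6: m=37, d=1, a=74
d=1 and a=2a₀=74 at k=6, so the next step gives (m, d) = (37, 18) again — its k=1 value — and the period has length 6.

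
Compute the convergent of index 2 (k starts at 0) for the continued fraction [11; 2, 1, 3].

Using pₖ = aₖpₖ₋₁ + pₖ₋₂, qₖ = aₖqₖ₋₁ + qₖ₋₂ (with p₋₁=1, p₋₂=0, q₋₁=0, q₋₂=1):
  k=0: a=11, p=11, q=1
  k=1: a=2, p=23, q=2
  k=2: a=1, p=34, q=3

34/3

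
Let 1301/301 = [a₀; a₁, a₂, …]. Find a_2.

9

1301 = 4·301 + 97   →  a_0 = 4
301 = 3·97 + 10   →  a_1 = 3
97 = 9·10 + 7   →  a_2 = 9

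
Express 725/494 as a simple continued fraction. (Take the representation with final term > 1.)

[1; 2, 7, 4, 1, 1, 3]

725 = 1*494 + 231
494 = 2*231 + 32
231 = 7*32 + 7
32 = 4*7 + 4
7 = 1*4 + 3
4 = 1*3 + 1
3 = 3*1 + 0  (stop)
So 725/494 = [1; 2, 7, 4, 1, 1, 3].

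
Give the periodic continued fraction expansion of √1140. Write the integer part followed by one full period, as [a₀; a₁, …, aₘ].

a₀ = ⌊√1140⌋ = 33.
With m₀=0, d₀=1 and mₖ₊₁ = dₖaₖ − mₖ, dₖ₊₁ = (n − mₖ₊₁²)/dₖ, aₖ₊₁ = ⌊(a₀+mₖ₊₁)/dₖ₊₁⌋:
  k=1: m=33, d=51, a=1
  k=2: m=18, d=16, a=3
  k=3: m=30, d=15, a=4
  k=4: m=30, d=16, a=3
  k=5: m=18, d=51, a=1
  k=6: m=33, d=1, a=66
d=1 and a=2a₀=66 at k=6, so the next step gives (m, d) = (33, 51) again — its k=1 value — and the period has length 6.

[33; 1, 3, 4, 3, 1, 66]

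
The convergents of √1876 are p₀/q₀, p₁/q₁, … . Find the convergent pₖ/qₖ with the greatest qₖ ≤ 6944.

137215/3168

√1876 = [43; 3, 5, 12, 5, 3, 86, …] (period length 6).
Convergents:
  p_0/q_0 = 43/1
  p_1/q_1 = 130/3
  p_2/q_2 = 693/16
  p_3/q_3 = 8446/195
  p_4/q_4 = 42923/991
  p_5/q_5 = 137215/3168
  p_6/q_6 = 11843413/273439
q_5 = 3168 ≤ 6944 < 273439 = q_6, so the answer is 137215/3168.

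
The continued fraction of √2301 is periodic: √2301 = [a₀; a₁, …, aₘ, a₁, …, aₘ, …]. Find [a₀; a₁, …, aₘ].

a₀ = ⌊√2301⌋ = 47.
With m₀=0, d₀=1 and mₖ₊₁ = dₖaₖ − mₖ, dₖ₊₁ = (n − mₖ₊₁²)/dₖ, aₖ₊₁ = ⌊(a₀+mₖ₊₁)/dₖ₊₁⌋:
  k=1: m=47, d=92, a=1
  k=2: m=45, d=3, a=30
  k=3: m=45, d=92, a=1
  k=4: m=47, d=1, a=94
d=1 and a=2a₀=94 at k=4, so the next step gives (m, d) = (47, 92) again — its k=1 value — and the period has length 4.

[47; 1, 30, 1, 94]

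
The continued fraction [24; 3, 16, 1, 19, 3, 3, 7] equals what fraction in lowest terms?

1869401/76845

Using pₖ = aₖpₖ₋₁ + pₖ₋₂ and qₖ = aₖqₖ₋₁ + qₖ₋₂:
  k=0: a=24, p=24, q=1
  k=1: a=3, p=73, q=3
  k=2: a=16, p=1192, q=49
  k=3: a=1, p=1265, q=52
  k=4: a=19, p=25227, q=1037
  k=5: a=3, p=76946, q=3163
  k=6: a=3, p=256065, q=10526
  k=7: a=7, p=1869401, q=76845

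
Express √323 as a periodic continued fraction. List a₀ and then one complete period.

[17; 1, 34]

a₀ = ⌊√323⌋ = 17.
With m₀=0, d₀=1 and mₖ₊₁ = dₖaₖ − mₖ, dₖ₊₁ = (n − mₖ₊₁²)/dₖ, aₖ₊₁ = ⌊(a₀+mₖ₊₁)/dₖ₊₁⌋:
  k=1: m=17, d=34, a=1
  k=2: m=17, d=1, a=34
d=1 and a=2a₀=34 at k=2, so the next step gives (m, d) = (17, 34) again — its k=1 value — and the period has length 2.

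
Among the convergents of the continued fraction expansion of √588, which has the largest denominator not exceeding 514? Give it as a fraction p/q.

√588 = [24; 4, 48, …] (period length 2).
Convergents:
  p_0/q_0 = 24/1
  p_1/q_1 = 97/4
  p_2/q_2 = 4680/193
  p_3/q_3 = 18817/776
q_2 = 193 ≤ 514 < 776 = q_3, so the answer is 4680/193.

4680/193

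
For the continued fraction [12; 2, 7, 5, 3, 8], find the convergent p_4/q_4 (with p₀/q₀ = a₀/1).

Using pₖ = aₖpₖ₋₁ + pₖ₋₂, qₖ = aₖqₖ₋₁ + qₖ₋₂ (with p₋₁=1, p₋₂=0, q₋₁=0, q₋₂=1):
  k=0: a=12, p=12, q=1
  k=1: a=2, p=25, q=2
  k=2: a=7, p=187, q=15
  k=3: a=5, p=960, q=77
  k=4: a=3, p=3067, q=246

3067/246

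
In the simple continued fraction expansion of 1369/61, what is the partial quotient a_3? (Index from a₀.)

1369 = 22·61 + 27   →  a_0 = 22
61 = 2·27 + 7   →  a_1 = 2
27 = 3·7 + 6   →  a_2 = 3
7 = 1·6 + 1   →  a_3 = 1

1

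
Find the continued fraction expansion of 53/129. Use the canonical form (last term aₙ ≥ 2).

53 = 0·129 + 53
129 = 2·53 + 23
53 = 2·23 + 7
23 = 3·7 + 2
7 = 3·2 + 1
2 = 2·1 + 0  (stop)
So 53/129 = [0; 2, 2, 3, 3, 2].

[0; 2, 2, 3, 3, 2]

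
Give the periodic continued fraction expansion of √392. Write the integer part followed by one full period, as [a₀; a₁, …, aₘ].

a₀ = ⌊√392⌋ = 19.
With m₀=0, d₀=1 and mₖ₊₁ = dₖaₖ − mₖ, dₖ₊₁ = (n − mₖ₊₁²)/dₖ, aₖ₊₁ = ⌊(a₀+mₖ₊₁)/dₖ₊₁⌋:
  k=1: m=19, d=31, a=1
  k=2: m=12, d=8, a=3
  k=3: m=12, d=31, a=1
  k=4: m=19, d=1, a=38
d=1 and a=2a₀=38 at k=4, so the next step gives (m, d) = (19, 31) again — its k=1 value — and the period has length 4.

[19; 1, 3, 1, 38]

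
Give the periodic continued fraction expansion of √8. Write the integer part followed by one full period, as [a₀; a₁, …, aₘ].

[2; 1, 4]

a₀ = ⌊√8⌋ = 2.
With m₀=0, d₀=1 and mₖ₊₁ = dₖaₖ − mₖ, dₖ₊₁ = (n − mₖ₊₁²)/dₖ, aₖ₊₁ = ⌊(a₀+mₖ₊₁)/dₖ₊₁⌋:
  k=1: m=2, d=4, a=1
  k=2: m=2, d=1, a=4
d=1 and a=2a₀=4 at k=2, so the next step gives (m, d) = (2, 4) again — its k=1 value — and the period has length 2.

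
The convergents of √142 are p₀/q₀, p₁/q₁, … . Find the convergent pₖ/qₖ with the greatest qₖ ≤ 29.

143/12

√142 = [11; 1, 10, 1, 22, …] (period length 4).
Convergents:
  p_0/q_0 = 11/1
  p_1/q_1 = 12/1
  p_2/q_2 = 131/11
  p_3/q_3 = 143/12
  p_4/q_4 = 3277/275
q_3 = 12 ≤ 29 < 275 = q_4, so the answer is 143/12.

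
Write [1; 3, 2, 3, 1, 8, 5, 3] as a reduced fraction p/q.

Fold from the inside: start with 3/1.
  5 + 1/3 = 16/3
  8 + 3/16 = 131/16
  1 + 16/131 = 147/131
  3 + 131/147 = 572/147
  2 + 147/572 = 1291/572
  3 + 572/1291 = 4445/1291
  1 + 1291/4445 = 5736/4445

5736/4445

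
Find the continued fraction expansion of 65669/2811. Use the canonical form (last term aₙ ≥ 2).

65669 = 23×2811 + 1016
2811 = 2×1016 + 779
1016 = 1×779 + 237
779 = 3×237 + 68
237 = 3×68 + 33
68 = 2×33 + 2
33 = 16×2 + 1
2 = 2×1 + 0  (stop)
So 65669/2811 = [23; 2, 1, 3, 3, 2, 16, 2].

[23; 2, 1, 3, 3, 2, 16, 2]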